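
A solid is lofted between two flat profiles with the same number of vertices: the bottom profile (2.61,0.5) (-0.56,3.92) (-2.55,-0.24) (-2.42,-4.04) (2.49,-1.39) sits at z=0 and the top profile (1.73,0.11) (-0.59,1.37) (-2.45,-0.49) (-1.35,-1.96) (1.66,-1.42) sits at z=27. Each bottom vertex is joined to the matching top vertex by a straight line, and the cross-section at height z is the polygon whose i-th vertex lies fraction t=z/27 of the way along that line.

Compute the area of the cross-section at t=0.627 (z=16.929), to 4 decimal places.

Cross-section at t=0.627: each vertex is (1-t)·p0[i] + t·p1[i].
  v1: (1-0.627)·(2.61,0.5) + 0.627·(1.73,0.11) = (2.0582,0.2555)
  v2: (1-0.627)·(-0.56,3.92) + 0.627·(-0.59,1.37) = (-0.5788,2.3211)
  v3: (1-0.627)·(-2.55,-0.24) + 0.627·(-2.45,-0.49) = (-2.4873,-0.3967)
  v4: (1-0.627)·(-2.42,-4.04) + 0.627·(-1.35,-1.96) = (-1.7491,-2.7358)
  v5: (1-0.627)·(2.49,-1.39) + 0.627·(1.66,-1.42) = (1.9696,-1.4088)
Shoelace sum Σ(x_i·y_{i+1} − x_{i+1}·y_i):
  i=1: 2.0582·2.3211 − -0.5788·0.2555 = +4.9254 (running +4.9254)
  i=2: -0.5788·-0.3967 − -2.4873·2.3211 = +6.0030 (running +10.9284)
  i=3: -2.4873·-2.7358 − -1.7491·-0.3967 = +6.1109 (running +17.0393)
  i=4: -1.7491·-1.4088 − 1.9696·-2.7358 = +7.8526 (running +24.8919)
  i=5: 1.9696·0.2555 − 2.0582·-1.4088 = +3.4028 (running +28.2948)
Area = |Σ|/2 = |28.2948|/2 = 14.1474

Area at t=0.627: 14.1474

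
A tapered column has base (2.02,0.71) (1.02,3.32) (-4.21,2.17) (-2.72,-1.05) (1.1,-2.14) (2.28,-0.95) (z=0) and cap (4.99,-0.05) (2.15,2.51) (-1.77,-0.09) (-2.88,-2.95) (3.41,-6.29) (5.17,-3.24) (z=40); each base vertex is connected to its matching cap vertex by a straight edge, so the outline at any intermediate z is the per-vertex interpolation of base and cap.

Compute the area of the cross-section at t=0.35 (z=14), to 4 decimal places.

Cross-section at t=0.35: each vertex is (1-t)·p0[i] + t·p1[i].
  v1: (1-0.35)·(2.02,0.71) + 0.35·(4.99,-0.05) = (3.0595,0.4440)
  v2: (1-0.35)·(1.02,3.32) + 0.35·(2.15,2.51) = (1.4155,3.0365)
  v3: (1-0.35)·(-4.21,2.17) + 0.35·(-1.77,-0.09) = (-3.3560,1.3790)
  v4: (1-0.35)·(-2.72,-1.05) + 0.35·(-2.88,-2.95) = (-2.7760,-1.7150)
  v5: (1-0.35)·(1.1,-2.14) + 0.35·(3.41,-6.29) = (1.9085,-3.5925)
  v6: (1-0.35)·(2.28,-0.95) + 0.35·(5.17,-3.24) = (3.2915,-1.7515)
Shoelace sum Σ(x_i·y_{i+1} − x_{i+1}·y_i):
  i=1: 3.0595·3.0365 − 1.4155·0.4440 = +8.6617 (running +8.6617)
  i=2: 1.4155·1.3790 − -3.3560·3.0365 = +12.1425 (running +20.8042)
  i=3: -3.3560·-1.7150 − -2.7760·1.3790 = +9.5836 (running +30.3878)
  i=4: -2.7760·-3.5925 − 1.9085·-1.7150 = +13.2459 (running +43.6337)
  i=5: 1.9085·-1.7515 − 3.2915·-3.5925 = +8.4820 (running +52.1156)
  i=6: 3.2915·0.4440 − 3.0595·-1.7515 = +6.8201 (running +58.9358)
Area = |Σ|/2 = |58.9358|/2 = 29.4679

Area at t=0.35: 29.4679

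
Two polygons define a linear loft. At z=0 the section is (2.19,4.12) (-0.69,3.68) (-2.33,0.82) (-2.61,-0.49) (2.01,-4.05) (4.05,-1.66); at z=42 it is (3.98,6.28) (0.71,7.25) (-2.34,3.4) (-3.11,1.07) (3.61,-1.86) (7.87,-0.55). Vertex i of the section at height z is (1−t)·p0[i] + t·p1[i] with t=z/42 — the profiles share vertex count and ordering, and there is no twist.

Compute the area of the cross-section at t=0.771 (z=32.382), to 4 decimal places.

Area at t=0.771: 52.8026

Cross-section at t=0.771: each vertex is (1-t)·p0[i] + t·p1[i].
  v1: (1-0.771)·(2.19,4.12) + 0.771·(3.98,6.28) = (3.5701,5.7854)
  v2: (1-0.771)·(-0.69,3.68) + 0.771·(0.71,7.25) = (0.3894,6.4325)
  v3: (1-0.771)·(-2.33,0.82) + 0.771·(-2.34,3.4) = (-2.3377,2.8092)
  v4: (1-0.771)·(-2.61,-0.49) + 0.771·(-3.11,1.07) = (-2.9955,0.7128)
  v5: (1-0.771)·(2.01,-4.05) + 0.771·(3.61,-1.86) = (3.2436,-2.3615)
  v6: (1-0.771)·(4.05,-1.66) + 0.771·(7.87,-0.55) = (6.9952,-0.8042)
Shoelace sum Σ(x_i·y_{i+1} − x_{i+1}·y_i):
  i=1: 3.5701·6.4325 − 0.3894·5.7854 = +20.7117 (running +20.7117)
  i=2: 0.3894·2.8092 − -2.3377·6.4325 = +16.1311 (running +36.8428)
  i=3: -2.3377·0.7128 − -2.9955·2.8092 = +6.7487 (running +43.5915)
  i=4: -2.9955·-2.3615 − 3.2436·0.7128 = +4.7620 (running +48.3535)
  i=5: 3.2436·-0.8042 − 6.9952·-2.3615 = +13.9108 (running +62.2643)
  i=6: 6.9952·5.7854 − 3.5701·-0.8042 = +43.3409 (running +105.6052)
Area = |Σ|/2 = |105.6052|/2 = 52.8026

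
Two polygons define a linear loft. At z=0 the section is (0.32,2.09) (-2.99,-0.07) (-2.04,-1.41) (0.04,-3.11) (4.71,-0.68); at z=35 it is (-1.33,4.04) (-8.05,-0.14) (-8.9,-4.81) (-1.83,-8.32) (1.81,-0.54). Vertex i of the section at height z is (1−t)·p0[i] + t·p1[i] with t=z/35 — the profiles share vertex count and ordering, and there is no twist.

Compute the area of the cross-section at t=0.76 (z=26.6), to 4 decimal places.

Cross-section at t=0.76: each vertex is (1-t)·p0[i] + t·p1[i].
  v1: (1-0.76)·(0.32,2.09) + 0.76·(-1.33,4.04) = (-0.9340,3.5720)
  v2: (1-0.76)·(-2.99,-0.07) + 0.76·(-8.05,-0.14) = (-6.8356,-0.1232)
  v3: (1-0.76)·(-2.04,-1.41) + 0.76·(-8.9,-4.81) = (-7.2536,-3.9940)
  v4: (1-0.76)·(0.04,-3.11) + 0.76·(-1.83,-8.32) = (-1.3812,-7.0696)
  v5: (1-0.76)·(4.71,-0.68) + 0.76·(1.81,-0.54) = (2.5060,-0.5736)
Shoelace sum Σ(x_i·y_{i+1} − x_{i+1}·y_i):
  i=1: -0.9340·-0.1232 − -6.8356·3.5720 = +24.5318 (running +24.5318)
  i=2: -6.8356·-3.9940 − -7.2536·-0.1232 = +26.4077 (running +50.9396)
  i=3: -7.2536·-7.0696 − -1.3812·-3.9940 = +45.7635 (running +96.7031)
  i=4: -1.3812·-0.5736 − 2.5060·-7.0696 = +18.5087 (running +115.2118)
  i=5: 2.5060·3.5720 − -0.9340·-0.5736 = +8.4157 (running +123.6275)
Area = |Σ|/2 = |123.6275|/2 = 61.8137

Area at t=0.76: 61.8137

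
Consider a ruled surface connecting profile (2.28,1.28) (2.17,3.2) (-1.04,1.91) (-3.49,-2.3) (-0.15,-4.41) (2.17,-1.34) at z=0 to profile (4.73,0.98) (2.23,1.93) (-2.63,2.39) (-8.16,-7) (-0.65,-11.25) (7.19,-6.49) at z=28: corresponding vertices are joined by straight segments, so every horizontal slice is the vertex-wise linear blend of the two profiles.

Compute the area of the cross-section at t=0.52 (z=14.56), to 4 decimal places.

Cross-section at t=0.52: each vertex is (1-t)·p0[i] + t·p1[i].
  v1: (1-0.52)·(2.28,1.28) + 0.52·(4.73,0.98) = (3.5540,1.1240)
  v2: (1-0.52)·(2.17,3.2) + 0.52·(2.23,1.93) = (2.2012,2.5396)
  v3: (1-0.52)·(-1.04,1.91) + 0.52·(-2.63,2.39) = (-1.8668,2.1596)
  v4: (1-0.52)·(-3.49,-2.3) + 0.52·(-8.16,-7) = (-5.9184,-4.7440)
  v5: (1-0.52)·(-0.15,-4.41) + 0.52·(-0.65,-11.25) = (-0.4100,-7.9668)
  v6: (1-0.52)·(2.17,-1.34) + 0.52·(7.19,-6.49) = (4.7804,-4.0180)
Shoelace sum Σ(x_i·y_{i+1} − x_{i+1}·y_i):
  i=1: 3.5540·2.5396 − 2.2012·1.1240 = +6.5516 (running +6.5516)
  i=2: 2.2012·2.1596 − -1.8668·2.5396 = +9.4946 (running +16.0462)
  i=3: -1.8668·-4.7440 − -5.9184·2.1596 = +21.6375 (running +37.6837)
  i=4: -5.9184·-7.9668 − -0.4100·-4.7440 = +45.2057 (running +82.8894)
  i=5: -0.4100·-4.0180 − 4.7804·-7.9668 = +39.7319 (running +122.6212)
  i=6: 4.7804·1.1240 − 3.5540·-4.0180 = +19.6531 (running +142.2744)
Area = |Σ|/2 = |142.2744|/2 = 71.1372

Area at t=0.52: 71.1372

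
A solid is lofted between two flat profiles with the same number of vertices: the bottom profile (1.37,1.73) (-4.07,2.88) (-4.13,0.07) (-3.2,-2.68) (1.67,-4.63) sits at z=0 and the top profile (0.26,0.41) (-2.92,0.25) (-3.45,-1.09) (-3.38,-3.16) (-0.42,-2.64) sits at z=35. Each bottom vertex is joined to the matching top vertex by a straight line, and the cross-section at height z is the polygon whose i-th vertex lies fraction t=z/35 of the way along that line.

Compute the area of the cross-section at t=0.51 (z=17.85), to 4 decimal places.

Area at t=0.51: 19.5581

Cross-section at t=0.51: each vertex is (1-t)·p0[i] + t·p1[i].
  v1: (1-0.51)·(1.37,1.73) + 0.51·(0.26,0.41) = (0.8039,1.0568)
  v2: (1-0.51)·(-4.07,2.88) + 0.51·(-2.92,0.25) = (-3.4835,1.5387)
  v3: (1-0.51)·(-4.13,0.07) + 0.51·(-3.45,-1.09) = (-3.7832,-0.5216)
  v4: (1-0.51)·(-3.2,-2.68) + 0.51·(-3.38,-3.16) = (-3.2918,-2.9248)
  v5: (1-0.51)·(1.67,-4.63) + 0.51·(-0.42,-2.64) = (0.6041,-3.6151)
Shoelace sum Σ(x_i·y_{i+1} − x_{i+1}·y_i):
  i=1: 0.8039·1.5387 − -3.4835·1.0568 = +4.9183 (running +4.9183)
  i=2: -3.4835·-0.5216 − -3.7832·1.5387 = +7.6382 (running +12.5565)
  i=3: -3.7832·-2.9248 − -3.2918·-0.5216 = +9.3481 (running +21.9046)
  i=4: -3.2918·-3.6151 − 0.6041·-2.9248 = +13.6671 (running +35.5717)
  i=5: 0.6041·1.0568 − 0.8039·-3.6151 = +3.5446 (running +39.1163)
Area = |Σ|/2 = |39.1163|/2 = 19.5581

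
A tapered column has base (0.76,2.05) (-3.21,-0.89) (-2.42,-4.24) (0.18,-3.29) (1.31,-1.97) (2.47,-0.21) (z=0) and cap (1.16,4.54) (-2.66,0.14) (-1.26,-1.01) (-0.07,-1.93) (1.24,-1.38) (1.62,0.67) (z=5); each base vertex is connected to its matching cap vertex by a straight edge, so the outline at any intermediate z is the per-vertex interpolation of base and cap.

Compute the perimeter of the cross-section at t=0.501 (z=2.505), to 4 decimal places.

Perimeter at t=0.501: 16.5907

Cross-section at t=0.501: each vertex is (1-t)·p0[i] + t·p1[i].
  v1: (1-0.501)·(0.76,2.05) + 0.501·(1.16,4.54) = (0.9604,3.2975)
  v2: (1-0.501)·(-3.21,-0.89) + 0.501·(-2.66,0.14) = (-2.9345,-0.3740)
  v3: (1-0.501)·(-2.42,-4.24) + 0.501·(-1.26,-1.01) = (-1.8388,-2.6218)
  v4: (1-0.501)·(0.18,-3.29) + 0.501·(-0.07,-1.93) = (0.0547,-2.6086)
  v5: (1-0.501)·(1.31,-1.97) + 0.501·(1.24,-1.38) = (1.2749,-1.6744)
  v6: (1-0.501)·(2.47,-0.21) + 0.501·(1.62,0.67) = (2.0442,0.2309)
Perimeter = Σ |v_{i+1} − v_i|:
  edge 1→2: √(-3.8948² + -3.6715²) = 5.3525 (running 5.3525)
  edge 2→3: √(1.0956² + -2.2478²) = 2.5006 (running 7.8531)
  edge 3→4: √(1.8936² + 0.0131²) = 1.8936 (running 9.7467)
  edge 4→5: √(1.2202² + 0.9342²) = 1.5368 (running 11.2835)
  edge 5→6: √(0.7692² + 1.9053²) = 2.0547 (running 13.3382)
  edge 6→1: √(-1.0838² + 3.0666²) = 3.2525 (running 16.5907)
Perimeter = 16.5907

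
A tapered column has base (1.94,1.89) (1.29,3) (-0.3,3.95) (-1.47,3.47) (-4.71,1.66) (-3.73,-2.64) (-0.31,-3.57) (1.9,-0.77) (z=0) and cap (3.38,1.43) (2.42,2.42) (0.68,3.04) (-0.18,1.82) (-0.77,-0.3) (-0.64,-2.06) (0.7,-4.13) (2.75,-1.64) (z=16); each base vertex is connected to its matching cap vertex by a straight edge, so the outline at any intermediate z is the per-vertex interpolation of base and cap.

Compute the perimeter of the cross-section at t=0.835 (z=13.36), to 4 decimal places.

Cross-section at t=0.835: each vertex is (1-t)·p0[i] + t·p1[i].
  v1: (1-0.835)·(1.94,1.89) + 0.835·(3.38,1.43) = (3.1424,1.5059)
  v2: (1-0.835)·(1.29,3) + 0.835·(2.42,2.42) = (2.2335,2.5157)
  v3: (1-0.835)·(-0.3,3.95) + 0.835·(0.68,3.04) = (0.5183,3.1902)
  v4: (1-0.835)·(-1.47,3.47) + 0.835·(-0.18,1.82) = (-0.3929,2.0922)
  v5: (1-0.835)·(-4.71,1.66) + 0.835·(-0.77,-0.3) = (-1.4201,0.0234)
  v6: (1-0.835)·(-3.73,-2.64) + 0.835·(-0.64,-2.06) = (-1.1499,-2.1557)
  v7: (1-0.835)·(-0.31,-3.57) + 0.835·(0.7,-4.13) = (0.5333,-4.0376)
  v8: (1-0.835)·(1.9,-0.77) + 0.835·(2.75,-1.64) = (2.6097,-1.4965)
Perimeter = Σ |v_{i+1} − v_i|:
  edge 1→2: √(-0.9089² + 1.0098²) = 1.3586 (running 1.3586)
  edge 2→3: √(-1.7152² + 0.6745²) = 1.8431 (running 3.2017)
  edge 3→4: √(-0.9112² + -1.0979²) = 1.4267 (running 4.6284)
  edge 4→5: √(-1.0272² + -2.0688²) = 2.3098 (running 6.9382)
  edge 5→6: √(0.2702² + -2.1791²) = 2.1958 (running 9.1340)
  edge 6→7: √(1.6832² + -1.8819²) = 2.5248 (running 11.6588)
  edge 7→8: √(2.0764² + 2.5411²) = 3.2816 (running 14.9404)
  edge 8→1: √(0.5327² + 3.0023²) = 3.0492 (running 17.9897)
Perimeter = 17.9897

Perimeter at t=0.835: 17.9897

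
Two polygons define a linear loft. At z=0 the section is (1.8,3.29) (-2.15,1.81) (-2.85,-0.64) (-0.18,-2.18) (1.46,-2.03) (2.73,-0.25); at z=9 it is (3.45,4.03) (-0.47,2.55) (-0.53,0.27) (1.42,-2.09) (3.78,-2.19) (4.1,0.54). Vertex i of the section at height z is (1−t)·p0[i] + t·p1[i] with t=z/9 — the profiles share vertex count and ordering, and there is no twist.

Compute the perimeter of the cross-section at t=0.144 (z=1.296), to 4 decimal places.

Cross-section at t=0.144: each vertex is (1-t)·p0[i] + t·p1[i].
  v1: (1-0.144)·(1.8,3.29) + 0.144·(3.45,4.03) = (2.0376,3.3966)
  v2: (1-0.144)·(-2.15,1.81) + 0.144·(-0.47,2.55) = (-1.9081,1.9166)
  v3: (1-0.144)·(-2.85,-0.64) + 0.144·(-0.53,0.27) = (-2.5159,-0.5090)
  v4: (1-0.144)·(-0.18,-2.18) + 0.144·(1.42,-2.09) = (0.0504,-2.1670)
  v5: (1-0.144)·(1.46,-2.03) + 0.144·(3.78,-2.19) = (1.7941,-2.0530)
  v6: (1-0.144)·(2.73,-0.25) + 0.144·(4.1,0.54) = (2.9273,-0.1362)
Perimeter = Σ |v_{i+1} − v_i|:
  edge 1→2: √(-3.9457² + -1.4800²) = 4.2141 (running 4.2141)
  edge 2→3: √(-0.6078² + -2.4255²) = 2.5005 (running 6.7146)
  edge 3→4: √(2.5663² + -1.6581²) = 3.0554 (running 9.7700)
  edge 4→5: √(1.7437² + 0.1140²) = 1.7474 (running 11.5174)
  edge 5→6: √(1.1332² + 1.9168²) = 2.2267 (running 13.7441)
  edge 6→1: √(-0.8897² + 3.5328²) = 3.6431 (running 17.3872)
Perimeter = 17.3872

Perimeter at t=0.144: 17.3872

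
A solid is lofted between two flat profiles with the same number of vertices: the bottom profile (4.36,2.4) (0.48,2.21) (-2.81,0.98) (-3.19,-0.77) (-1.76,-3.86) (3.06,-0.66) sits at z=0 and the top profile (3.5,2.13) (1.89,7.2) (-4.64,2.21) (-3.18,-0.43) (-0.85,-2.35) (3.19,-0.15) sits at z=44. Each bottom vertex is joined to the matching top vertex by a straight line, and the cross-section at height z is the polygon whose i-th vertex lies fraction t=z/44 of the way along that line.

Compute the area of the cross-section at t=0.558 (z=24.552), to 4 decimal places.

Cross-section at t=0.558: each vertex is (1-t)·p0[i] + t·p1[i].
  v1: (1-0.558)·(4.36,2.4) + 0.558·(3.5,2.13) = (3.8801,2.2493)
  v2: (1-0.558)·(0.48,2.21) + 0.558·(1.89,7.2) = (1.2668,4.9944)
  v3: (1-0.558)·(-2.81,0.98) + 0.558·(-4.64,2.21) = (-3.8311,1.6663)
  v4: (1-0.558)·(-3.19,-0.77) + 0.558·(-3.18,-0.43) = (-3.1844,-0.5803)
  v5: (1-0.558)·(-1.76,-3.86) + 0.558·(-0.85,-2.35) = (-1.2522,-3.0174)
  v6: (1-0.558)·(3.06,-0.66) + 0.558·(3.19,-0.15) = (3.1325,-0.3754)
Shoelace sum Σ(x_i·y_{i+1} − x_{i+1}·y_i):
  i=1: 3.8801·4.9944 − 1.2668·2.2493 = +16.5295 (running +16.5295)
  i=2: 1.2668·1.6663 − -3.8311·4.9944 = +21.2452 (running +37.7747)
  i=3: -3.8311·-0.5803 − -3.1844·1.6663 = +7.5295 (running +45.3042)
  i=4: -3.1844·-3.0174 − -1.2522·-0.5803 = +8.8821 (running +54.1863)
  i=5: -1.2522·-0.3754 − 3.1325·-3.0174 = +9.9223 (running +64.1086)
  i=6: 3.1325·2.2493 − 3.8801·-0.3754 = +8.5028 (running +72.6114)
Area = |Σ|/2 = |72.6114|/2 = 36.3057

Area at t=0.558: 36.3057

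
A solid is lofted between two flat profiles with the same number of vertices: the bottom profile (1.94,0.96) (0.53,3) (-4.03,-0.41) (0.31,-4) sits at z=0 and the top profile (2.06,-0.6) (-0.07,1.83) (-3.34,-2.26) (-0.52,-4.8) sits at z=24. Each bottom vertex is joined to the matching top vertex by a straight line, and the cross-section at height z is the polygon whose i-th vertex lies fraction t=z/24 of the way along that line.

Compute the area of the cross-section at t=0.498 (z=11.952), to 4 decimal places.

Cross-section at t=0.498: each vertex is (1-t)·p0[i] + t·p1[i].
  v1: (1-0.498)·(1.94,0.96) + 0.498·(2.06,-0.6) = (1.9998,0.1831)
  v2: (1-0.498)·(0.53,3) + 0.498·(-0.07,1.83) = (0.2312,2.4173)
  v3: (1-0.498)·(-4.03,-0.41) + 0.498·(-3.34,-2.26) = (-3.6864,-1.3313)
  v4: (1-0.498)·(0.31,-4) + 0.498·(-0.52,-4.8) = (-0.1033,-4.3984)
Shoelace sum Σ(x_i·y_{i+1} − x_{i+1}·y_i):
  i=1: 1.9998·2.4173 − 0.2312·0.1831 = +4.7918 (running +4.7918)
  i=2: 0.2312·-1.3313 − -3.6864·2.4173 = +8.6034 (running +13.3952)
  i=3: -3.6864·-4.3984 − -0.1033·-1.3313 = +16.0766 (running +29.4718)
  i=4: -0.1033·0.1831 − 1.9998·-4.3984 = +8.7768 (running +38.2486)
Area = |Σ|/2 = |38.2486|/2 = 19.1243

Area at t=0.498: 19.1243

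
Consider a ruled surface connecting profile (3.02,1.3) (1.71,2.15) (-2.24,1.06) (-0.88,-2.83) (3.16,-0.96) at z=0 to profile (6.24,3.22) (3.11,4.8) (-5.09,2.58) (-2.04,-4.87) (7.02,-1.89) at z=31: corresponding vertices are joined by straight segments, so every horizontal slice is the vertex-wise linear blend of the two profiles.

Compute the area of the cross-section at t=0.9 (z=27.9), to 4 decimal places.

Area at t=0.9: 69.5362

Cross-section at t=0.9: each vertex is (1-t)·p0[i] + t·p1[i].
  v1: (1-0.9)·(3.02,1.3) + 0.9·(6.24,3.22) = (5.9180,3.0280)
  v2: (1-0.9)·(1.71,2.15) + 0.9·(3.11,4.8) = (2.9700,4.5350)
  v3: (1-0.9)·(-2.24,1.06) + 0.9·(-5.09,2.58) = (-4.8050,2.4280)
  v4: (1-0.9)·(-0.88,-2.83) + 0.9·(-2.04,-4.87) = (-1.9240,-4.6660)
  v5: (1-0.9)·(3.16,-0.96) + 0.9·(7.02,-1.89) = (6.6340,-1.7970)
Shoelace sum Σ(x_i·y_{i+1} − x_{i+1}·y_i):
  i=1: 5.9180·4.5350 − 2.9700·3.0280 = +17.8450 (running +17.8450)
  i=2: 2.9700·2.4280 − -4.8050·4.5350 = +29.0018 (running +46.8468)
  i=3: -4.8050·-4.6660 − -1.9240·2.4280 = +27.0916 (running +73.9384)
  i=4: -1.9240·-1.7970 − 6.6340·-4.6660 = +34.4117 (running +108.3501)
  i=5: 6.6340·3.0280 − 5.9180·-1.7970 = +30.7224 (running +139.0725)
Area = |Σ|/2 = |139.0725|/2 = 69.5362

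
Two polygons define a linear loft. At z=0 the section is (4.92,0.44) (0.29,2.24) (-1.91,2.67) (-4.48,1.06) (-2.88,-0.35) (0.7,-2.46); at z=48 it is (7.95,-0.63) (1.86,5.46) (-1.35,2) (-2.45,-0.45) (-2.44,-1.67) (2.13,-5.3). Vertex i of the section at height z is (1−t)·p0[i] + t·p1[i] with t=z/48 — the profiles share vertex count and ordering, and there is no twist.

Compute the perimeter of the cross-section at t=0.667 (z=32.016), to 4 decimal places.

Perimeter at t=0.667: 26.9145

Cross-section at t=0.667: each vertex is (1-t)·p0[i] + t·p1[i].
  v1: (1-0.667)·(4.92,0.44) + 0.667·(7.95,-0.63) = (6.9410,-0.2737)
  v2: (1-0.667)·(0.29,2.24) + 0.667·(1.86,5.46) = (1.3372,4.3877)
  v3: (1-0.667)·(-1.91,2.67) + 0.667·(-1.35,2) = (-1.5365,2.2231)
  v4: (1-0.667)·(-4.48,1.06) + 0.667·(-2.45,-0.45) = (-3.1260,0.0528)
  v5: (1-0.667)·(-2.88,-0.35) + 0.667·(-2.44,-1.67) = (-2.5865,-1.2304)
  v6: (1-0.667)·(0.7,-2.46) + 0.667·(2.13,-5.3) = (1.6538,-4.3543)
Perimeter = Σ |v_{i+1} − v_i|:
  edge 1→2: √(-5.6038² + 4.6614²) = 7.2892 (running 7.2892)
  edge 2→3: √(-2.8737² + -2.1646²) = 3.5977 (running 10.8869)
  edge 3→4: √(-1.5895² + -2.1703²) = 2.6901 (running 13.5770)
  edge 4→5: √(0.5395² + -1.2833²) = 1.3921 (running 14.9690)
  edge 5→6: √(4.2403² + -3.1238²) = 5.2668 (running 20.2358)
  edge 6→1: √(5.2872² + 4.0806²) = 6.6787 (running 26.9145)
Perimeter = 26.9145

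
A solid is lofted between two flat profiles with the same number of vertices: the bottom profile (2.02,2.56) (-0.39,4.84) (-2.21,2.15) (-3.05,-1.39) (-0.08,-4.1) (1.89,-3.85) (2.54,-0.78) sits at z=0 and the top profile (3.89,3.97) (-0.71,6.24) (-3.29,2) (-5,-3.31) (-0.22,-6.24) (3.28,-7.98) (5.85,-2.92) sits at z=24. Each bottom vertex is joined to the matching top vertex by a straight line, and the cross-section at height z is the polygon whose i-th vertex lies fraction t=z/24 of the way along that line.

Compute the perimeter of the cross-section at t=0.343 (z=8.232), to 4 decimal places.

Cross-section at t=0.343: each vertex is (1-t)·p0[i] + t·p1[i].
  v1: (1-0.343)·(2.02,2.56) + 0.343·(3.89,3.97) = (2.6614,3.0436)
  v2: (1-0.343)·(-0.39,4.84) + 0.343·(-0.71,6.24) = (-0.4998,5.3202)
  v3: (1-0.343)·(-2.21,2.15) + 0.343·(-3.29,2) = (-2.5804,2.0985)
  v4: (1-0.343)·(-3.05,-1.39) + 0.343·(-5,-3.31) = (-3.7188,-2.0486)
  v5: (1-0.343)·(-0.08,-4.1) + 0.343·(-0.22,-6.24) = (-0.1280,-4.8340)
  v6: (1-0.343)·(1.89,-3.85) + 0.343·(3.28,-7.98) = (2.3668,-5.2666)
  v7: (1-0.343)·(2.54,-0.78) + 0.343·(5.85,-2.92) = (3.6753,-1.5140)
Perimeter = Σ |v_{i+1} − v_i|:
  edge 1→2: √(-3.1612² + 2.2766²) = 3.8956 (running 3.8956)
  edge 2→3: √(-2.0807² + -3.2217²) = 3.8351 (running 7.7307)
  edge 3→4: √(-1.1384² + -4.1471²) = 4.3005 (running 12.0313)
  edge 4→5: √(3.5908² + -2.7855²) = 4.5445 (running 16.5758)
  edge 5→6: √(2.4948² + -0.4326²) = 2.5320 (running 19.1078)
  edge 6→7: √(1.3086² + 3.7526²) = 3.9742 (running 23.0820)
  edge 7→1: √(-1.0139² + 4.5577²) = 4.6691 (running 27.7511)
Perimeter = 27.7511

Perimeter at t=0.343: 27.7511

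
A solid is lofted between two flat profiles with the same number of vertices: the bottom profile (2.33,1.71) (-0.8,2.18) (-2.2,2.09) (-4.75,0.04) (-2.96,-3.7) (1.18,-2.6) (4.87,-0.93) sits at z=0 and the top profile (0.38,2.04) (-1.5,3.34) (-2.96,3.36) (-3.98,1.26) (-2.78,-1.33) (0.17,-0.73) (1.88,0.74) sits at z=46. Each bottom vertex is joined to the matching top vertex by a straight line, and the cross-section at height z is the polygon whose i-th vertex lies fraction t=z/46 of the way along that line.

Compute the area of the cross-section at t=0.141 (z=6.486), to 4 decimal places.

Area at t=0.141: 32.6557

Cross-section at t=0.141: each vertex is (1-t)·p0[i] + t·p1[i].
  v1: (1-0.141)·(2.33,1.71) + 0.141·(0.38,2.04) = (2.0551,1.7565)
  v2: (1-0.141)·(-0.8,2.18) + 0.141·(-1.5,3.34) = (-0.8987,2.3436)
  v3: (1-0.141)·(-2.2,2.09) + 0.141·(-2.96,3.36) = (-2.3072,2.2691)
  v4: (1-0.141)·(-4.75,0.04) + 0.141·(-3.98,1.26) = (-4.6414,0.2120)
  v5: (1-0.141)·(-2.96,-3.7) + 0.141·(-2.78,-1.33) = (-2.9346,-3.3658)
  v6: (1-0.141)·(1.18,-2.6) + 0.141·(0.17,-0.73) = (1.0376,-2.3363)
  v7: (1-0.141)·(4.87,-0.93) + 0.141·(1.88,0.74) = (4.4484,-0.6945)
Shoelace sum Σ(x_i·y_{i+1} − x_{i+1}·y_i):
  i=1: 2.0551·2.3436 − -0.8987·1.7565 = +6.3947 (running +6.3947)
  i=2: -0.8987·2.2691 − -2.3072·2.3436 = +3.3678 (running +9.7625)
  i=3: -2.3072·0.2120 − -4.6414·2.2691 = +10.0426 (running +19.8050)
  i=4: -4.6414·-3.3658 − -2.9346·0.2120 = +16.2445 (running +36.0495)
  i=5: -2.9346·-2.3363 − 1.0376·-3.3658 = +10.3486 (running +46.3981)
  i=6: 1.0376·-0.6945 − 4.4484·-2.3363 = +9.6723 (running +56.0704)
  i=7: 4.4484·1.7565 − 2.0551·-0.6945 = +9.2411 (running +65.3115)
Area = |Σ|/2 = |65.3115|/2 = 32.6557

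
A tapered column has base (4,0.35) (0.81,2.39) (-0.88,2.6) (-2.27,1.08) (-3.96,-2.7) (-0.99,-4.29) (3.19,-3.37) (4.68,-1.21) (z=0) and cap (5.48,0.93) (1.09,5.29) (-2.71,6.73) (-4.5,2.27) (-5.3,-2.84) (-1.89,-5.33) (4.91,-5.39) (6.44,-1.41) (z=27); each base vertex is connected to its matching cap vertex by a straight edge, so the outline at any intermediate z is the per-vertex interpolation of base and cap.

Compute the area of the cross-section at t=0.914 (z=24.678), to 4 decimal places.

Cross-section at t=0.914: each vertex is (1-t)·p0[i] + t·p1[i].
  v1: (1-0.914)·(4,0.35) + 0.914·(5.48,0.93) = (5.3527,0.8801)
  v2: (1-0.914)·(0.81,2.39) + 0.914·(1.09,5.29) = (1.0659,5.0406)
  v3: (1-0.914)·(-0.88,2.6) + 0.914·(-2.71,6.73) = (-2.5526,6.3748)
  v4: (1-0.914)·(-2.27,1.08) + 0.914·(-4.5,2.27) = (-4.3082,2.1677)
  v5: (1-0.914)·(-3.96,-2.7) + 0.914·(-5.3,-2.84) = (-5.1848,-2.8280)
  v6: (1-0.914)·(-0.99,-4.29) + 0.914·(-1.89,-5.33) = (-1.8126,-5.2406)
  v7: (1-0.914)·(3.19,-3.37) + 0.914·(4.91,-5.39) = (4.7621,-5.2163)
  v8: (1-0.914)·(4.68,-1.21) + 0.914·(6.44,-1.41) = (6.2886,-1.3928)
Shoelace sum Σ(x_i·y_{i+1} − x_{i+1}·y_i):
  i=1: 5.3527·5.0406 − 1.0659·0.8801 = +26.0428 (running +26.0428)
  i=2: 1.0659·6.3748 − -2.5526·5.0406 = +19.6618 (running +45.7046)
  i=3: -2.5526·2.1677 − -4.3082·6.3748 = +21.9309 (running +67.6355)
  i=4: -4.3082·-2.8280 − -5.1848·2.1677 = +23.4223 (running +91.0578)
  i=5: -5.1848·-5.2406 − -1.8126·-2.8280 = +22.0451 (running +113.1028)
  i=6: -1.8126·-5.2163 − 4.7621·-5.2406 = +34.4110 (running +147.5138)
  i=7: 4.7621·-1.3928 − 6.2886·-5.2163 = +26.1707 (running +173.6845)
  i=8: 6.2886·0.8801 − 5.3527·-1.3928 = +12.9900 (running +186.6745)
Area = |Σ|/2 = |186.6745|/2 = 93.3373

Area at t=0.914: 93.3373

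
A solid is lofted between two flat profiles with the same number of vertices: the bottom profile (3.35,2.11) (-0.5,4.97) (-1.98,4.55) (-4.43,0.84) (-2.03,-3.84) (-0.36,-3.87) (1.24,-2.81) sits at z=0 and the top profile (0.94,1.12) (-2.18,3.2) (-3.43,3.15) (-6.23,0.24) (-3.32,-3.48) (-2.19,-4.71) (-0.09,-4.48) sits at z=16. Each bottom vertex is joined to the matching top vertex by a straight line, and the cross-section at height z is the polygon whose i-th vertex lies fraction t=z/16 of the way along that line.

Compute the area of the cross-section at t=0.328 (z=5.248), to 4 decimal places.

Cross-section at t=0.328: each vertex is (1-t)·p0[i] + t·p1[i].
  v1: (1-0.328)·(3.35,2.11) + 0.328·(0.94,1.12) = (2.5595,1.7853)
  v2: (1-0.328)·(-0.5,4.97) + 0.328·(-2.18,3.2) = (-1.0510,4.3894)
  v3: (1-0.328)·(-1.98,4.55) + 0.328·(-3.43,3.15) = (-2.4556,4.0908)
  v4: (1-0.328)·(-4.43,0.84) + 0.328·(-6.23,0.24) = (-5.0204,0.6432)
  v5: (1-0.328)·(-2.03,-3.84) + 0.328·(-3.32,-3.48) = (-2.4531,-3.7219)
  v6: (1-0.328)·(-0.36,-3.87) + 0.328·(-2.19,-4.71) = (-0.9602,-4.1455)
  v7: (1-0.328)·(1.24,-2.81) + 0.328·(-0.09,-4.48) = (0.8038,-3.3578)
Shoelace sum Σ(x_i·y_{i+1} − x_{i+1}·y_i):
  i=1: 2.5595·4.3894 − -1.0510·1.7853 = +13.1113 (running +13.1113)
  i=2: -1.0510·4.0908 − -2.4556·4.3894 = +6.4791 (running +19.5904)
  i=3: -2.4556·0.6432 − -5.0204·4.0908 = +18.9580 (running +38.5484)
  i=4: -5.0204·-3.7219 − -2.4531·0.6432 = +20.2634 (running +58.8118)
  i=5: -2.4531·-4.1455 − -0.9602·-3.7219 = +6.5955 (running +65.4073)
  i=6: -0.9602·-3.3578 − 0.8038·-4.1455 = +6.5563 (running +71.9635)
  i=7: 0.8038·1.7853 − 2.5595·-3.3578 = +10.0292 (running +81.9927)
Area = |Σ|/2 = |81.9927|/2 = 40.9964

Area at t=0.328: 40.9964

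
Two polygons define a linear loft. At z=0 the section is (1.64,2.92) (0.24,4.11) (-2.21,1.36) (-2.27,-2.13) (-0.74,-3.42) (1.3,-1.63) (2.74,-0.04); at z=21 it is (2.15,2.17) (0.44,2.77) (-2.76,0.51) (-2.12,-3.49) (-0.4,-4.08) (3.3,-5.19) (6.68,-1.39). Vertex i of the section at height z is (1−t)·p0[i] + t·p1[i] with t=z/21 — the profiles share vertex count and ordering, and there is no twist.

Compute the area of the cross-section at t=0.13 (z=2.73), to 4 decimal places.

Cross-section at t=0.13: each vertex is (1-t)·p0[i] + t·p1[i].
  v1: (1-0.13)·(1.64,2.92) + 0.13·(2.15,2.17) = (1.7063,2.8225)
  v2: (1-0.13)·(0.24,4.11) + 0.13·(0.44,2.77) = (0.2660,3.9358)
  v3: (1-0.13)·(-2.21,1.36) + 0.13·(-2.76,0.51) = (-2.2815,1.2495)
  v4: (1-0.13)·(-2.27,-2.13) + 0.13·(-2.12,-3.49) = (-2.2505,-2.3068)
  v5: (1-0.13)·(-0.74,-3.42) + 0.13·(-0.4,-4.08) = (-0.6958,-3.5058)
  v6: (1-0.13)·(1.3,-1.63) + 0.13·(3.3,-5.19) = (1.5600,-2.0928)
  v7: (1-0.13)·(2.74,-0.04) + 0.13·(6.68,-1.39) = (3.2522,-0.2155)
Shoelace sum Σ(x_i·y_{i+1} − x_{i+1}·y_i):
  i=1: 1.7063·3.9358 − 0.2660·2.8225 = +5.9649 (running +5.9649)
  i=2: 0.2660·1.2495 − -2.2815·3.9358 = +9.3119 (running +15.2768)
  i=3: -2.2815·-2.3068 − -2.2505·1.2495 = +8.0750 (running +23.3517)
  i=4: -2.2505·-3.5058 − -0.6958·-2.3068 = +6.2847 (running +29.6365)
  i=5: -0.6958·-2.0928 − 1.5600·-3.5058 = +6.9252 (running +36.5617)
  i=6: 1.5600·-0.2155 − 3.2522·-2.0928 = +6.4700 (running +43.0317)
  i=7: 3.2522·2.8225 − 1.7063·-0.2155 = +9.5470 (running +52.5787)
Area = |Σ|/2 = |52.5787|/2 = 26.2894

Area at t=0.13: 26.2894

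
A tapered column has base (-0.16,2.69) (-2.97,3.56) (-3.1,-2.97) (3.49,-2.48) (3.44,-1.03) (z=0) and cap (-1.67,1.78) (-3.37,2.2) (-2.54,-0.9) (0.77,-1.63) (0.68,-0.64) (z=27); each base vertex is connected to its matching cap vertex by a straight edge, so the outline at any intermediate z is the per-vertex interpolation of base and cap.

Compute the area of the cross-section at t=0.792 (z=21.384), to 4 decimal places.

Area at t=0.792: 11.7233

Cross-section at t=0.792: each vertex is (1-t)·p0[i] + t·p1[i].
  v1: (1-0.792)·(-0.16,2.69) + 0.792·(-1.67,1.78) = (-1.3559,1.9693)
  v2: (1-0.792)·(-2.97,3.56) + 0.792·(-3.37,2.2) = (-3.2868,2.4829)
  v3: (1-0.792)·(-3.1,-2.97) + 0.792·(-2.54,-0.9) = (-2.6565,-1.3306)
  v4: (1-0.792)·(3.49,-2.48) + 0.792·(0.77,-1.63) = (1.3358,-1.8068)
  v5: (1-0.792)·(3.44,-1.03) + 0.792·(0.68,-0.64) = (1.2541,-0.7211)
Shoelace sum Σ(x_i·y_{i+1} − x_{i+1}·y_i):
  i=1: -1.3559·2.4829 − -3.2868·1.9693 = +3.1060 (running +3.1060)
  i=2: -3.2868·-1.3306 − -2.6565·2.4829 = +10.9690 (running +14.0750)
  i=3: -2.6565·-1.8068 − 1.3358·-1.3306 = +6.5770 (running +20.6521)
  i=4: 1.3358·-0.7211 − 1.2541·-1.8068 = +1.3026 (running +21.9547)
  i=5: 1.2541·1.9693 − -1.3559·-0.7211 = +1.4919 (running +23.4466)
Area = |Σ|/2 = |23.4466|/2 = 11.7233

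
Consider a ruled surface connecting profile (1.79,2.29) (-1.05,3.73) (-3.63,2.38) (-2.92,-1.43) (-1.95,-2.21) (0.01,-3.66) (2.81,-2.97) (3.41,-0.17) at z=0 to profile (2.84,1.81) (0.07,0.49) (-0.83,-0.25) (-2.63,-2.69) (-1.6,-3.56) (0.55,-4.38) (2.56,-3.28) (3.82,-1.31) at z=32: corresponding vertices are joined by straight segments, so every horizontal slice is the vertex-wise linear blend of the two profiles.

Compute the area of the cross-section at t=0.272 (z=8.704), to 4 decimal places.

Cross-section at t=0.272: each vertex is (1-t)·p0[i] + t·p1[i].
  v1: (1-0.272)·(1.79,2.29) + 0.272·(2.84,1.81) = (2.0756,2.1594)
  v2: (1-0.272)·(-1.05,3.73) + 0.272·(0.07,0.49) = (-0.7454,2.8487)
  v3: (1-0.272)·(-3.63,2.38) + 0.272·(-0.83,-0.25) = (-2.8684,1.6646)
  v4: (1-0.272)·(-2.92,-1.43) + 0.272·(-2.63,-2.69) = (-2.8411,-1.7727)
  v5: (1-0.272)·(-1.95,-2.21) + 0.272·(-1.6,-3.56) = (-1.8548,-2.5772)
  v6: (1-0.272)·(0.01,-3.66) + 0.272·(0.55,-4.38) = (0.1569,-3.8558)
  v7: (1-0.272)·(2.81,-2.97) + 0.272·(2.56,-3.28) = (2.7420,-3.0543)
  v8: (1-0.272)·(3.41,-0.17) + 0.272·(3.82,-1.31) = (3.5215,-0.4801)
Shoelace sum Σ(x_i·y_{i+1} − x_{i+1}·y_i):
  i=1: 2.0756·2.8487 − -0.7454·2.1594 = +7.5224 (running +7.5224)
  i=2: -0.7454·1.6646 − -2.8684·2.8487 = +6.9305 (running +14.4529)
  i=3: -2.8684·-1.7727 − -2.8411·1.6646 = +9.8143 (running +24.2672)
  i=4: -2.8411·-2.5772 − -1.8548·-1.7727 = +4.0341 (running +28.3013)
  i=5: -1.8548·-3.8558 − 0.1569·-2.5772 = +7.5561 (running +35.8574)
  i=6: 0.1569·-3.0543 − 2.7420·-3.8558 = +10.0936 (running +45.9510)
  i=7: 2.7420·-0.4801 − 3.5215·-3.0543 = +9.4395 (running +55.3904)
  i=8: 3.5215·2.1594 − 2.0756·-0.4801 = +8.6010 (running +63.9914)
Area = |Σ|/2 = |63.9914|/2 = 31.9957

Area at t=0.272: 31.9957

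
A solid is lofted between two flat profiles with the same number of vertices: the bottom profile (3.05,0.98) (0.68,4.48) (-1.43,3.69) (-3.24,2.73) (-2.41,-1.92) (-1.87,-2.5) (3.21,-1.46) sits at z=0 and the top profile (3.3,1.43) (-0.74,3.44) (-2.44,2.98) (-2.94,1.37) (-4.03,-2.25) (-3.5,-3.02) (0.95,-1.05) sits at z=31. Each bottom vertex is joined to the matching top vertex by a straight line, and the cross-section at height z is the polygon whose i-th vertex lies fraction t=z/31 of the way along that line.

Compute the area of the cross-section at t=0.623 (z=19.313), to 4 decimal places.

Area at t=0.623: 28.4773

Cross-section at t=0.623: each vertex is (1-t)·p0[i] + t·p1[i].
  v1: (1-0.623)·(3.05,0.98) + 0.623·(3.3,1.43) = (3.2058,1.2603)
  v2: (1-0.623)·(0.68,4.48) + 0.623·(-0.74,3.44) = (-0.2047,3.8321)
  v3: (1-0.623)·(-1.43,3.69) + 0.623·(-2.44,2.98) = (-2.0592,3.2477)
  v4: (1-0.623)·(-3.24,2.73) + 0.623·(-2.94,1.37) = (-3.0531,1.8827)
  v5: (1-0.623)·(-2.41,-1.92) + 0.623·(-4.03,-2.25) = (-3.4193,-2.1256)
  v6: (1-0.623)·(-1.87,-2.5) + 0.623·(-3.5,-3.02) = (-2.8855,-2.8240)
  v7: (1-0.623)·(3.21,-1.46) + 0.623·(0.95,-1.05) = (1.8020,-1.2046)
Shoelace sum Σ(x_i·y_{i+1} − x_{i+1}·y_i):
  i=1: 3.2058·3.8321 − -0.2047·1.2603 = +12.5426 (running +12.5426)
  i=2: -0.2047·3.2477 − -2.0592·3.8321 = +7.2265 (running +19.7691)
  i=3: -2.0592·1.8827 − -3.0531·3.2477 = +6.0385 (running +25.8076)
  i=4: -3.0531·-2.1256 − -3.4193·1.8827 = +12.9271 (running +38.7348)
  i=5: -3.4193·-2.8240 − -2.8855·-2.1256 = +3.5225 (running +42.2572)
  i=6: -2.8855·-1.2046 − 1.8020·-2.8240 = +8.5646 (running +50.8218)
  i=7: 1.8020·1.2603 − 3.2058·-1.2046 = +6.1327 (running +56.9546)
Area = |Σ|/2 = |56.9546|/2 = 28.4773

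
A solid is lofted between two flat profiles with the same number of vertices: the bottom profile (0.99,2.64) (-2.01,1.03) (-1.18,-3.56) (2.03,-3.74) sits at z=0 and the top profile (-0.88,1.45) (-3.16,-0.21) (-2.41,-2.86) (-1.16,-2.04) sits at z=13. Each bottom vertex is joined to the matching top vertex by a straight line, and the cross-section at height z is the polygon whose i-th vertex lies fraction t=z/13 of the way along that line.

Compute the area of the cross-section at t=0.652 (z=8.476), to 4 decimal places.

Area at t=0.652: 9.2314

Cross-section at t=0.652: each vertex is (1-t)·p0[i] + t·p1[i].
  v1: (1-0.652)·(0.99,2.64) + 0.652·(-0.88,1.45) = (-0.2292,1.8641)
  v2: (1-0.652)·(-2.01,1.03) + 0.652·(-3.16,-0.21) = (-2.7598,0.2215)
  v3: (1-0.652)·(-1.18,-3.56) + 0.652·(-2.41,-2.86) = (-1.9820,-3.1036)
  v4: (1-0.652)·(2.03,-3.74) + 0.652·(-1.16,-2.04) = (-0.0499,-2.6316)
Shoelace sum Σ(x_i·y_{i+1} − x_{i+1}·y_i):
  i=1: -0.2292·0.2215 − -2.7598·1.8641 = +5.0938 (running +5.0938)
  i=2: -2.7598·-3.1036 − -1.9820·0.2215 = +9.0044 (running +14.0982)
  i=3: -1.9820·-2.6316 − -0.0499·-3.1036 = +5.0609 (running +19.1591)
  i=4: -0.0499·1.8641 − -0.2292·-2.6316 = -0.6963 (running +18.4628)
Area = |Σ|/2 = |18.4628|/2 = 9.2314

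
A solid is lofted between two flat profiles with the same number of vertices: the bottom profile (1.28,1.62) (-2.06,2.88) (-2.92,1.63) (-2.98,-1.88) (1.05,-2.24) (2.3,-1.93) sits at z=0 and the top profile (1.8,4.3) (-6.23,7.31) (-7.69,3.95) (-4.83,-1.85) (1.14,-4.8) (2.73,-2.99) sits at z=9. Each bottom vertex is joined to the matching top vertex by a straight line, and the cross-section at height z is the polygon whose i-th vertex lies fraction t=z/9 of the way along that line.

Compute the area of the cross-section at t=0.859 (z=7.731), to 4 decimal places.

Cross-section at t=0.859: each vertex is (1-t)·p0[i] + t·p1[i].
  v1: (1-0.859)·(1.28,1.62) + 0.859·(1.8,4.3) = (1.7267,3.9221)
  v2: (1-0.859)·(-2.06,2.88) + 0.859·(-6.23,7.31) = (-5.6420,6.6854)
  v3: (1-0.859)·(-2.92,1.63) + 0.859·(-7.69,3.95) = (-7.0174,3.6229)
  v4: (1-0.859)·(-2.98,-1.88) + 0.859·(-4.83,-1.85) = (-4.5692,-1.8542)
  v5: (1-0.859)·(1.05,-2.24) + 0.859·(1.14,-4.8) = (1.1273,-4.4390)
  v6: (1-0.859)·(2.3,-1.93) + 0.859·(2.73,-2.99) = (2.6694,-2.8405)
Shoelace sum Σ(x_i·y_{i+1} − x_{i+1}·y_i):
  i=1: 1.7267·6.6854 − -5.6420·3.9221 = +33.6722 (running +33.6722)
  i=2: -5.6420·3.6229 − -7.0174·6.6854 = +26.4737 (running +60.1459)
  i=3: -7.0174·-1.8542 − -4.5692·3.6229 = +29.5654 (running +89.7113)
  i=4: -4.5692·-4.4390 − 1.1273·-1.8542 = +22.3729 (running +112.0843)
  i=5: 1.1273·-2.8405 − 2.6694·-4.4390 = +8.6473 (running +120.7315)
  i=6: 2.6694·3.9221 − 1.7267·-2.8405 = +15.3743 (running +136.1058)
Area = |Σ|/2 = |136.1058|/2 = 68.0529

Area at t=0.859: 68.0529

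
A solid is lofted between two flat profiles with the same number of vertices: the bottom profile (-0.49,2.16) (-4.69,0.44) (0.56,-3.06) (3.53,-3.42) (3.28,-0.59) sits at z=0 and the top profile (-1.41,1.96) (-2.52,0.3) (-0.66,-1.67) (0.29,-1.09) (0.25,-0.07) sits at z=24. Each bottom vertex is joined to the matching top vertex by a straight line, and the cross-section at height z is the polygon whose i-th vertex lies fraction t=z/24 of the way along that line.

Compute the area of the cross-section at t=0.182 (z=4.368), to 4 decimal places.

Area at t=0.182: 20.0962

Cross-section at t=0.182: each vertex is (1-t)·p0[i] + t·p1[i].
  v1: (1-0.182)·(-0.49,2.16) + 0.182·(-1.41,1.96) = (-0.6574,2.1236)
  v2: (1-0.182)·(-4.69,0.44) + 0.182·(-2.52,0.3) = (-4.2951,0.4145)
  v3: (1-0.182)·(0.56,-3.06) + 0.182·(-0.66,-1.67) = (0.3380,-2.8070)
  v4: (1-0.182)·(3.53,-3.42) + 0.182·(0.29,-1.09) = (2.9403,-2.9959)
  v5: (1-0.182)·(3.28,-0.59) + 0.182·(0.25,-0.07) = (2.7285,-0.4954)
Shoelace sum Σ(x_i·y_{i+1} − x_{i+1}·y_i):
  i=1: -0.6574·0.4145 − -4.2951·2.1236 = +8.8485 (running +8.8485)
  i=2: -4.2951·-2.8070 − 0.3380·0.4145 = +11.9162 (running +20.7647)
  i=3: 0.3380·-2.9959 − 2.9403·-2.8070 = +7.2410 (running +28.0057)
  i=4: 2.9403·-0.4954 − 2.7285·-2.9959 = +6.7180 (running +34.7237)
  i=5: 2.7285·2.1236 − -0.6574·-0.4954 = +5.4687 (running +40.1924)
Area = |Σ|/2 = |40.1924|/2 = 20.0962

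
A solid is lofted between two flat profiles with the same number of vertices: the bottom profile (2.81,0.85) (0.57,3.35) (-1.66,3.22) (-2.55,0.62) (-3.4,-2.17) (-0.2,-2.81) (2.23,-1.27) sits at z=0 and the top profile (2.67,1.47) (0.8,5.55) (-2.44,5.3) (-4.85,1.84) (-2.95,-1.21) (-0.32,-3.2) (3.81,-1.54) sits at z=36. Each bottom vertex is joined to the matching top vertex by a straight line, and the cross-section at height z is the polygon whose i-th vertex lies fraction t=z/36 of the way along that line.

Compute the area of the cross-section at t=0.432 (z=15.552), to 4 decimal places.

Cross-section at t=0.432: each vertex is (1-t)·p0[i] + t·p1[i].
  v1: (1-0.432)·(2.81,0.85) + 0.432·(2.67,1.47) = (2.7495,1.1178)
  v2: (1-0.432)·(0.57,3.35) + 0.432·(0.8,5.55) = (0.6694,4.3004)
  v3: (1-0.432)·(-1.66,3.22) + 0.432·(-2.44,5.3) = (-1.9970,4.1186)
  v4: (1-0.432)·(-2.55,0.62) + 0.432·(-4.85,1.84) = (-3.5436,1.1470)
  v5: (1-0.432)·(-3.4,-2.17) + 0.432·(-2.95,-1.21) = (-3.2056,-1.7553)
  v6: (1-0.432)·(-0.2,-2.81) + 0.432·(-0.32,-3.2) = (-0.2518,-2.9785)
  v7: (1-0.432)·(2.23,-1.27) + 0.432·(3.81,-1.54) = (2.9126,-1.3866)
Shoelace sum Σ(x_i·y_{i+1} − x_{i+1}·y_i):
  i=1: 2.7495·4.3004 − 0.6694·1.1178 = +11.0758 (running +11.0758)
  i=2: 0.6694·4.1186 − -1.9970·4.3004 = +11.3445 (running +22.4203)
  i=3: -1.9970·1.1470 − -3.5436·4.1186 = +12.3039 (running +34.7243)
  i=4: -3.5436·-1.7553 − -3.2056·1.1470 = +9.8970 (running +44.6212)
  i=5: -3.2056·-2.9785 − -0.2518·-1.7553 = +9.1058 (running +53.7270)
  i=6: -0.2518·-1.3866 − 2.9126·-2.9785 = +9.0242 (running +62.7512)
  i=7: 2.9126·1.1178 − 2.7495·-1.3866 = +7.0684 (running +69.8196)
Area = |Σ|/2 = |69.8196|/2 = 34.9098

Area at t=0.432: 34.9098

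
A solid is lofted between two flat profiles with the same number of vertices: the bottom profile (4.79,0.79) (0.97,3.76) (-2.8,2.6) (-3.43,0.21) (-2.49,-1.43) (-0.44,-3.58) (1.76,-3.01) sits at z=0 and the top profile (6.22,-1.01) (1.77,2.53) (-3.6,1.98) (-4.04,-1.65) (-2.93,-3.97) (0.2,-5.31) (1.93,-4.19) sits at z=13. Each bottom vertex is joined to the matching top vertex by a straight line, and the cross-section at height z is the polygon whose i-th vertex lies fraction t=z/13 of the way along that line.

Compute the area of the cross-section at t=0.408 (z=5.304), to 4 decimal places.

Area at t=0.408: 43.4753

Cross-section at t=0.408: each vertex is (1-t)·p0[i] + t·p1[i].
  v1: (1-0.408)·(4.79,0.79) + 0.408·(6.22,-1.01) = (5.3734,0.0556)
  v2: (1-0.408)·(0.97,3.76) + 0.408·(1.77,2.53) = (1.2964,3.2582)
  v3: (1-0.408)·(-2.8,2.6) + 0.408·(-3.6,1.98) = (-3.1264,2.3470)
  v4: (1-0.408)·(-3.43,0.21) + 0.408·(-4.04,-1.65) = (-3.6789,-0.5489)
  v5: (1-0.408)·(-2.49,-1.43) + 0.408·(-2.93,-3.97) = (-2.6695,-2.4663)
  v6: (1-0.408)·(-0.44,-3.58) + 0.408·(0.2,-5.31) = (-0.1789,-4.2858)
  v7: (1-0.408)·(1.76,-3.01) + 0.408·(1.93,-4.19) = (1.8294,-3.4914)
Shoelace sum Σ(x_i·y_{i+1} − x_{i+1}·y_i):
  i=1: 5.3734·3.2582 − 1.2964·0.0556 = +17.4354 (running +17.4354)
  i=2: 1.2964·2.3470 − -3.1264·3.2582 = +13.2290 (running +30.6645)
  i=3: -3.1264·-0.5489 − -3.6789·2.3470 = +10.3505 (running +41.0150)
  i=4: -3.6789·-2.4663 − -2.6695·-0.5489 = +7.6080 (running +48.6230)
  i=5: -2.6695·-4.2858 − -0.1789·-2.4663 = +11.0000 (running +59.6230)
  i=6: -0.1789·-3.4914 − 1.8294·-4.2858 = +8.4649 (running +68.0879)
  i=7: 1.8294·0.0556 − 5.3734·-3.4914 = +18.8628 (running +86.9506)
Area = |Σ|/2 = |86.9506|/2 = 43.4753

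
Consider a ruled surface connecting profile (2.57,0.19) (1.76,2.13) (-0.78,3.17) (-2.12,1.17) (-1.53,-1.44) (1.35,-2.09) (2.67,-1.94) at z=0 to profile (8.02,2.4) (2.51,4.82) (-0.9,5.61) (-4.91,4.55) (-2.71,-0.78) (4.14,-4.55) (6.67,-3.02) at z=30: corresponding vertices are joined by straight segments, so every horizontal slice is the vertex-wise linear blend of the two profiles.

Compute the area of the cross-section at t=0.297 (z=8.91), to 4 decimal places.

Cross-section at t=0.297: each vertex is (1-t)·p0[i] + t·p1[i].
  v1: (1-0.297)·(2.57,0.19) + 0.297·(8.02,2.4) = (4.1886,0.8464)
  v2: (1-0.297)·(1.76,2.13) + 0.297·(2.51,4.82) = (1.9828,2.9289)
  v3: (1-0.297)·(-0.78,3.17) + 0.297·(-0.9,5.61) = (-0.8156,3.8947)
  v4: (1-0.297)·(-2.12,1.17) + 0.297·(-4.91,4.55) = (-2.9486,2.1739)
  v5: (1-0.297)·(-1.53,-1.44) + 0.297·(-2.71,-0.78) = (-1.8805,-1.2440)
  v6: (1-0.297)·(1.35,-2.09) + 0.297·(4.14,-4.55) = (2.1786,-2.8206)
  v7: (1-0.297)·(2.67,-1.94) + 0.297·(6.67,-3.02) = (3.8580,-2.2608)
Shoelace sum Σ(x_i·y_{i+1} − x_{i+1}·y_i):
  i=1: 4.1886·2.9289 − 1.9828·0.8464 = +10.5901 (running +10.5901)
  i=2: 1.9828·3.8947 − -0.8156·2.9289 = +10.1111 (running +20.7013)
  i=3: -0.8156·2.1739 − -2.9486·3.8947 = +9.7109 (running +30.4121)
  i=4: -2.9486·-1.2440 − -1.8805·2.1739 = +7.7559 (running +38.1680)
  i=5: -1.8805·-2.8206 − 2.1786·-1.2440 = +8.0142 (running +46.1823)
  i=6: 2.1786·-2.2608 − 3.8580·-2.8206 = +5.9566 (running +52.1389)
  i=7: 3.8580·0.8464 − 4.1886·-2.2608 = +12.7348 (running +64.8737)
Area = |Σ|/2 = |64.8737|/2 = 32.4368

Area at t=0.297: 32.4368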